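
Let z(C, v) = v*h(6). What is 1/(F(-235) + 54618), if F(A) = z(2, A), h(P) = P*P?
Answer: 1/46158 ≈ 2.1665e-5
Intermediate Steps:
h(P) = P²
z(C, v) = 36*v (z(C, v) = v*6² = v*36 = 36*v)
F(A) = 36*A
1/(F(-235) + 54618) = 1/(36*(-235) + 54618) = 1/(-8460 + 54618) = 1/46158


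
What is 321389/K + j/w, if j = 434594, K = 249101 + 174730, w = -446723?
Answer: -40622551367/189335055813 ≈ -0.21455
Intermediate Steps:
K = 423831
321389/K + j/w = 321389/423831 + 434594/(-446723) = 321389*(1/423831) + 434594*(-1/446723) = 321389/423831 - 434594/446723 = -40622551367/189335055813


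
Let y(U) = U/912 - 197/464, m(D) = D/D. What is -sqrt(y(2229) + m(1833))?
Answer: -11*sqrt(30305)/1102 ≈ -1.7377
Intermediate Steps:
m(D) = 1
y(U) = -197/464 + U/912 (y(U) = U*(1/912) - 197*1/464 = U/912 - 197/464 = -197/464 + U/912)
-sqrt(y(2229) + m(1833)) = -sqrt((-197/464 + (1/912)*2229) + 1) = -sqrt((-197/464 + 743/304) + 1) = -sqrt(4451/2204 + 1) = -sqrt(6655/2204) = -11*sqrt(30305)/1102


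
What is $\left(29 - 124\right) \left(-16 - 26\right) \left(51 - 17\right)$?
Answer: $135660$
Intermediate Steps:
$\left(29 - 124\right) \left(-16 - 26\right) \left(51 - 17\right) = - 95 \left(\left(-42\right) 34\right) = \left(-95\right) \left(-1428\right) = 135660$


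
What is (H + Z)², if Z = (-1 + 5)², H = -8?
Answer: 64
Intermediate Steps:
Z = 16 (Z = 4² = 16)
(H + Z)² = (-8 + 16)² = 8² = 64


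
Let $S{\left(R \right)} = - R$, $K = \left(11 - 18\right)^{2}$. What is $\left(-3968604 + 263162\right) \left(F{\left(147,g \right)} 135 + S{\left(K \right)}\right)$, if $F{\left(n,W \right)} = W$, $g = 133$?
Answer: $-66349644452$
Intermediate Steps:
$K = 49$ ($K = \left(-7\right)^{2} = 49$)
$\left(-3968604 + 263162\right) \left(F{\left(147,g \right)} 135 + S{\left(K \right)}\right) = \left(-3968604 + 263162\right) \left(133 \cdot 135 - 49\right) = - 3705442 \left(17955 - 49\right) = \left(-3705442\right) 17906 = -66349644452$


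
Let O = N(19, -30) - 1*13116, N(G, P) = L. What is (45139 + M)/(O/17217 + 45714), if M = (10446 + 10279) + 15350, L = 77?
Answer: 1398261438/787044899 ≈ 1.7766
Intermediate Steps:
N(G, P) = 77
M = 36075 (M = 20725 + 15350 = 36075)
O = -13039 (O = 77 - 1*13116 = 77 - 13116 = -13039)
(45139 + M)/(O/17217 + 45714) = (45139 + 36075)/(-13039/17217 + 45714) = 81214/(-13039*1/17217 + 45714) = 81214/(-13039/17217 + 45714) = 81214/(787044899/17217) = 81214*(17217/787044899) = 1398261438/787044899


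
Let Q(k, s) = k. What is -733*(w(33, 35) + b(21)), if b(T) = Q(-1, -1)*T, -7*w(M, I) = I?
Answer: 19058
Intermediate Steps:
w(M, I) = -I/7
b(T) = -T
-733*(w(33, 35) + b(21)) = -733*(-⅐*35 - 1*21) = -733*(-5 - 21) = -733*(-26) = 19058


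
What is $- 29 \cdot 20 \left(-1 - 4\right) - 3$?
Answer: $2897$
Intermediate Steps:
$- 29 \cdot 20 \left(-1 - 4\right) - 3 = - 29 \cdot 20 \left(-5\right) - 3 = \left(-29\right) \left(-100\right) - 3 = 2900 - 3 = 2897$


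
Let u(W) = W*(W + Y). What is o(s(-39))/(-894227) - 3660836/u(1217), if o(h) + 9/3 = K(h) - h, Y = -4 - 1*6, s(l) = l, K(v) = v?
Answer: -3273613987015/1313547030613 ≈ -2.4922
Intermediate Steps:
Y = -10 (Y = -4 - 6 = -10)
o(h) = -3 (o(h) = -3 + (h - h) = -3 + 0 = -3)
u(W) = W*(-10 + W) (u(W) = W*(W - 10) = W*(-10 + W))
o(s(-39))/(-894227) - 3660836/u(1217) = -3/(-894227) - 3660836*1/(1217*(-10 + 1217)) = -3*(-1/894227) - 3660836/(1217*1207) = 3/894227 - 3660836/1468919 = -3273613987015/1313547030613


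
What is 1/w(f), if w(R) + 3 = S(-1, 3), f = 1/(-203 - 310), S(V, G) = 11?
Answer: 1/8 ≈ 0.12500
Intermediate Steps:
f = -1/513 (f = 1/(-513) = -1/513 ≈ -0.0019493)
w(R) = 8 (w(R) = -3 + 11 = 8)
1/w(f) = 1/8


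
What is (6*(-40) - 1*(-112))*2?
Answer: -256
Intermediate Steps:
(6*(-40) - 1*(-112))*2 = (-240 + 112)*2 = -128*2 = -256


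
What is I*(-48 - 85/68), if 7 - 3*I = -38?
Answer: -2955/4 ≈ -738.75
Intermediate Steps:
I = 15 (I = 7/3 - ⅓*(-38) = 7/3 + 38/3 = 15)
I*(-48 - 85/68) = 15*(-48 - 85/68) = 15*(-48 - 85*1/68) = 15*(-48 - 5/4) = 15*(-197/4) = -2955/4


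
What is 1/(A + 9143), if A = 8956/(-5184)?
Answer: 1296/11847089 ≈ 0.00010939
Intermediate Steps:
A = -2239/1296 (A = 8956*(-1/5184) = -2239/1296 ≈ -1.7276)
1/(A + 9143) = 1/(-2239/1296 + 9143) = 1/(11847089/1296) = 1296/11847089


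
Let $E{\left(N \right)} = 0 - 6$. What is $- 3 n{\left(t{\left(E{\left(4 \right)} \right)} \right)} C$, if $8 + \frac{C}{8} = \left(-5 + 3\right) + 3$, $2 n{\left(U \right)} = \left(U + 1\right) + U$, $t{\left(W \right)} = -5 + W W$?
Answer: $5292$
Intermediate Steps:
$E{\left(N \right)} = -6$ ($E{\left(N \right)} = 0 - 6 = -6$)
$t{\left(W \right)} = -5 + W^{2}$
$n{\left(U \right)} = \frac{1}{2} + U$ ($n{\left(U \right)} = \frac{\left(U + 1\right) + U}{2} = \frac{\left(1 + U\right) + U}{2} = \frac{1 + 2 U}{2} = \frac{1}{2} + U$)
$C = -56$ ($C = -64 + 8 \left(\left(-5 + 3\right) + 3\right) = -64 + 8 \left(-2 + 3\right) = -64 + 8 \cdot 1 = -64 + 8 = -56$)
$- 3 n{\left(t{\left(E{\left(4 \right)} \right)} \right)} C = - 3 \left(\frac{1}{2} - \left(5 - \left(-6\right)^{2}\right)\right) \left(-56\right) = - 3 \left(\frac{1}{2} + \left(-5 + 36\right)\right) \left(-56\right) = - 3 \left(\frac{1}{2} + 31\right) \left(-56\right) = \left(-3\right) \frac{63}{2} \left(-56\right) = \left(- \frac{189}{2}\right) \left(-56\right) = 5292$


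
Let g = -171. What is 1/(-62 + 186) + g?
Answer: -21203/124 ≈ -170.99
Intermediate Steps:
1/(-62 + 186) + g = 1/(-62 + 186) - 171 = 1/124 - 171 = -21203/124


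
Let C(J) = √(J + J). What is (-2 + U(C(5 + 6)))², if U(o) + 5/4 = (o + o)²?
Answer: 114921/16 ≈ 7182.6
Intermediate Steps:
C(J) = √2*√J (C(J) = √(2*J) = √2*√J)
U(o) = -5/4 + 4*o² (U(o) = -5/4 + (o + o)² = -5/4 + (2*o)² = -5/4 + 4*o²)
(-2 + U(C(5 + 6)))² = (-2 + (-5/4 + 4*(√2*√(5 + 6))²))² = (-2 + (-5/4 + 4*(√2*√11)²))² = (-2 + (-5/4 + 4*(√22)²))² = (-2 + (-5/4 + 4*22))² = (-2 + (-5/4 + 88))² = (-2 + 347/4)² = (339/4)² = 114921/16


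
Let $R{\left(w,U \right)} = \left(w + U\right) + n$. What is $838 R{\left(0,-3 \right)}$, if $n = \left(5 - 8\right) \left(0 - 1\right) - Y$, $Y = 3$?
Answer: $-2514$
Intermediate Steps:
$n = 0$ ($n = \left(5 - 8\right) \left(0 - 1\right) - 3 = \left(5 - 8\right) \left(-1\right) - 3 = \left(-3\right) \left(-1\right) - 3 = 3 - 3 = 0$)
$R{\left(w,U \right)} = U + w$ ($R{\left(w,U \right)} = \left(w + U\right) + 0 = \left(U + w\right) + 0 = U + w$)
$838 R{\left(0,-3 \right)} = 838 \left(-3 + 0\right) = 838 \left(-3\right) = -2514$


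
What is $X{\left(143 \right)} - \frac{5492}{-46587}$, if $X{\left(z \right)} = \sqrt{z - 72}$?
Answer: $\frac{5492}{46587} + \sqrt{71} \approx 8.544$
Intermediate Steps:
$X{\left(z \right)} = \sqrt{-72 + z}$
$X{\left(143 \right)} - \frac{5492}{-46587} = \sqrt{-72 + 143} - \frac{5492}{-46587} = \sqrt{71} - 5492 \left(- \frac{1}{46587}\right) = \sqrt{71} - - \frac{5492}{46587} = \sqrt{71} + \frac{5492}{46587} = \frac{5492}{46587} + \sqrt{71}$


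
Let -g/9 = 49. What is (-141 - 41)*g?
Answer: 80262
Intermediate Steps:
g = -441 (g = -9*49 = -441)
(-141 - 41)*g = (-141 - 41)*(-441) = -182*(-441) = 80262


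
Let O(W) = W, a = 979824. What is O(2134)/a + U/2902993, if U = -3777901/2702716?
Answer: 2092448621773871/960958178307192264 ≈ 0.0021775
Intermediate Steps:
U = -3777901/2702716 (U = -3777901*1/2702716 = -3777901/2702716 ≈ -1.3978)
O(2134)/a + U/2902993 = 2134/979824 - 3777901/2702716/2902993 = 2134*(1/979824) - 3777901/2702716*1/2902993 = 1067/489912 - 3777901/7845965628988 = 2092448621773871/960958178307192264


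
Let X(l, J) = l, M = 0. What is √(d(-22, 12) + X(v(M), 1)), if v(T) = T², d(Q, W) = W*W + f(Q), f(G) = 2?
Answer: √146 ≈ 12.083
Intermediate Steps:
d(Q, W) = 2 + W² (d(Q, W) = W*W + 2 = W² + 2 = 2 + W²)
√(d(-22, 12) + X(v(M), 1)) = √((2 + 12²) + 0²) = √((2 + 144) + 0) = √(146 + 0) = √146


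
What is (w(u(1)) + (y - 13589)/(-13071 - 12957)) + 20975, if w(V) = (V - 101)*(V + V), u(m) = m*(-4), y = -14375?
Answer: 141957196/6507 ≈ 21816.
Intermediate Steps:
u(m) = -4*m
w(V) = 2*V*(-101 + V) (w(V) = (-101 + V)*(2*V) = 2*V*(-101 + V))
(w(u(1)) + (y - 13589)/(-13071 - 12957)) + 20975 = (2*(-4*1)*(-101 - 4*1) + (-14375 - 13589)/(-13071 - 12957)) + 20975 = (2*(-4)*(-101 - 4) - 27964/(-26028)) + 20975 = (2*(-4)*(-105) - 27964*(-1/26028)) + 20975 = (840 + 6991/6507) + 20975 = 5472871/6507 + 20975 = 141957196/6507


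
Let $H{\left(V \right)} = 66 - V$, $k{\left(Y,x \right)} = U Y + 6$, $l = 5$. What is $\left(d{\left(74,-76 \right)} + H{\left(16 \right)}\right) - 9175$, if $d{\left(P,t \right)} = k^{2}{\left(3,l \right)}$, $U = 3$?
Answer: $-8900$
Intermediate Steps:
$k{\left(Y,x \right)} = 6 + 3 Y$ ($k{\left(Y,x \right)} = 3 Y + 6 = 6 + 3 Y$)
$d{\left(P,t \right)} = 225$ ($d{\left(P,t \right)} = \left(6 + 3 \cdot 3\right)^{2} = \left(6 + 9\right)^{2} = 15^{2} = 225$)
$\left(d{\left(74,-76 \right)} + H{\left(16 \right)}\right) - 9175 = \left(225 + \left(66 - 16\right)\right) - 9175 = \left(225 + 50\right) - 9175 = 275 - 9175 = -8900$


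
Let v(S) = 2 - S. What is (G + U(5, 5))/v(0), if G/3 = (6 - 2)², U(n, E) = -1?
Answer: 47/2 ≈ 23.500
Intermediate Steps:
G = 48 (G = 3*(6 - 2)² = 3*4² = 3*16 = 48)
(G + U(5, 5))/v(0) = (48 - 1)/(2 - 1*0) = 47/(2 + 0) = 47/2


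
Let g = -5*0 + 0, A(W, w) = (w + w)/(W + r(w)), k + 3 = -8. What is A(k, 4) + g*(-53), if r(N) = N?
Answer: -8/7 ≈ -1.1429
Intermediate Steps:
k = -11 (k = -3 - 8 = -11)
A(W, w) = 2*w/(W + w) (A(W, w) = (w + w)/(W + w) = (2*w)/(W + w) = 2*w/(W + w))
g = 0 (g = 0 + 0 = 0)
A(k, 4) + g*(-53) = 2*4/(-11 + 4) + 0*(-53) = 2*4/(-7) + 0 = 2*4*(-1/7) + 0 = -8/7 + 0 = -8/7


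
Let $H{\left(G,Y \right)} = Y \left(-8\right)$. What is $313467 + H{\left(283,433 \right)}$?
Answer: $310003$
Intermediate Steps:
$H{\left(G,Y \right)} = - 8 Y$
$313467 + H{\left(283,433 \right)} = 313467 - 3464 = 310003$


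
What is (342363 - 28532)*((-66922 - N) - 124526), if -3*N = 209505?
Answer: -38165929403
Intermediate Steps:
N = -69835 (N = -1/3*209505 = -69835)
(342363 - 28532)*((-66922 - N) - 124526) = (342363 - 28532)*((-66922 - 1*(-69835)) - 124526) = 313831*((-66922 + 69835) - 124526) = 313831*(2913 - 124526) = 313831*(-121613) = -38165929403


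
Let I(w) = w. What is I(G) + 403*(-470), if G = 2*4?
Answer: -189402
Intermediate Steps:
G = 8
I(G) + 403*(-470) = 8 + 403*(-470) = 8 - 189410 = -189402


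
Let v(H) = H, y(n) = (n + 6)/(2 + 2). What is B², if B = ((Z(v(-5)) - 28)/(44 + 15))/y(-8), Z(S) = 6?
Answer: 1936/3481 ≈ 0.55616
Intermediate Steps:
y(n) = 3/2 + n/4 (y(n) = (6 + n)/4 = (6 + n)*(¼) = 3/2 + n/4)
B = 44/59 (B = ((6 - 28)/(44 + 15))/(3/2 + (¼)*(-8)) = (-22/59)/(3/2 - 2) = (-22*1/59)/(-½) = -22/59*(-2) = 44/59 ≈ 0.74576)
B² = (44/59)² = 1936/3481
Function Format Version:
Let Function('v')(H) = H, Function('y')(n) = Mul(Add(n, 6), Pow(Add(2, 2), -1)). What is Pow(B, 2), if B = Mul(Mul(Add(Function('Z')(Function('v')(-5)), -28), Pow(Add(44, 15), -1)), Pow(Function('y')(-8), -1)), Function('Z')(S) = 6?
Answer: Rational(1936, 3481) ≈ 0.55616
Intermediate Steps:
Function('y')(n) = Add(Rational(3, 2), Mul(Rational(1, 4), n)) (Function('y')(n) = Mul(Add(6, n), Pow(4, -1)) = Mul(Add(6, n), Rational(1, 4)) = Add(Rational(3, 2), Mul(Rational(1, 4), n)))
B = Rational(44, 59) (B = Mul(Mul(Add(6, -28), Pow(Add(44, 15), -1)), Pow(Add(Rational(3, 2), Mul(Rational(1, 4), -8)), -1)) = Mul(Mul(-22, Pow(59, -1)), Pow(Add(Rational(3, 2), -2), -1)) = Mul(Mul(-22, Rational(1, 59)), Pow(Rational(-1, 2), -1)) = Mul(Rational(-22, 59), -2) = Rational(44, 59) ≈ 0.74576)
Pow(B, 2) = Pow(Rational(44, 59), 2) = Rational(1936, 3481)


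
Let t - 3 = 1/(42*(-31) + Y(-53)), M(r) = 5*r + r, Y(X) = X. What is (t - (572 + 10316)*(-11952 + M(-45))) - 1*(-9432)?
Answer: 180326883704/1355 ≈ 1.3308e+8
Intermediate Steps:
M(r) = 6*r
t = 4064/1355 (t = 3 + 1/(42*(-31) - 53) = 3 + 1/(-1302 - 53) = 3 + 1/(-1355) = 3 - 1/1355 = 4064/1355 ≈ 2.9993)
(t - (572 + 10316)*(-11952 + M(-45))) - 1*(-9432) = (4064/1355 - (572 + 10316)*(-11952 + 6*(-45))) - 1*(-9432) = (4064/1355 - 10888*(-11952 - 270)) + 9432 = (4064/1355 - 10888*(-12222)) + 9432 = (4064/1355 - 1*(-133073136)) + 9432 = (4064/1355 + 133073136) + 9432 = 180314103344/1355 + 9432 = 180326883704/1355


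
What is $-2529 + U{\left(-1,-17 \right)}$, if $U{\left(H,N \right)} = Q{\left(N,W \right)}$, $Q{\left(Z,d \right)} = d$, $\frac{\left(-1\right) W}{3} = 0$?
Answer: $-2529$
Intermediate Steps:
$W = 0$ ($W = \left(-3\right) 0 = 0$)
$U{\left(H,N \right)} = 0$
$-2529 + U{\left(-1,-17 \right)} = -2529 + 0 = -2529$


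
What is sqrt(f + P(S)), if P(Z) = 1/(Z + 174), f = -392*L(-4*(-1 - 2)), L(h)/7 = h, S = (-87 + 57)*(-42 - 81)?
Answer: I*sqrt(122907842106)/1932 ≈ 181.46*I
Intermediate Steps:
S = 3690 (S = -30*(-123) = 3690)
L(h) = 7*h
f = -32928 (f = -2744*(-4*(-1 - 2)) = -2744*(-4*(-3)) = -2744*12 = -392*84 = -32928)
P(Z) = 1/(174 + Z)
sqrt(f + P(S)) = sqrt(-32928 + 1/(174 + 3690)) = sqrt(-32928 + 1/3864) = sqrt(-127233791/3864) = I*sqrt(122907842106)/1932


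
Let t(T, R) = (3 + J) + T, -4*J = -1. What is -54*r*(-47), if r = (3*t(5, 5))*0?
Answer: 0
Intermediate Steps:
J = 1/4 (J = -1/4*(-1) = 1/4 ≈ 0.25000)
t(T, R) = 13/4 + T (t(T, R) = (3 + 1/4) + T = 13/4 + T)
r = 0 (r = (3*(13/4 + 5))*0 = (3*(33/4))*0 = (99/4)*0 = 0)
-54*r*(-47) = -54*0*(-47) = 0*(-47) = 0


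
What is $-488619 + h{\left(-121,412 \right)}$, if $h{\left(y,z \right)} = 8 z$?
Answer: $-485323$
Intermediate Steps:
$-488619 + h{\left(-121,412 \right)} = -488619 + 8 \cdot 412 = -488619 + 3296 = -485323$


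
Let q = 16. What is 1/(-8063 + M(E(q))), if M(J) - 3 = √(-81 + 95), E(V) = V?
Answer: -4030/32481793 - √14/64963586 ≈ -0.00012413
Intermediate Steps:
M(J) = 3 + √14 (M(J) = 3 + √(-81 + 95) = 3 + √14)
1/(-8063 + M(E(q))) = 1/(-8063 + (3 + √14)) = 1/(-8060 + √14)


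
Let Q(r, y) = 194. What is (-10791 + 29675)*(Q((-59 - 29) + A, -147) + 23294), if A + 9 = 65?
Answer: 443547392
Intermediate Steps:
A = 56 (A = -9 + 65 = 56)
(-10791 + 29675)*(Q((-59 - 29) + A, -147) + 23294) = (-10791 + 29675)*(194 + 23294) = 18884*23488 = 443547392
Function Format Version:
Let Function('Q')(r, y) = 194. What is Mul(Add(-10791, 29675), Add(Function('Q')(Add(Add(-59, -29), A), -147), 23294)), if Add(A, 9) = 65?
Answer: 443547392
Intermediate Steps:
A = 56 (A = Add(-9, 65) = 56)
Mul(Add(-10791, 29675), Add(Function('Q')(Add(Add(-59, -29), A), -147), 23294)) = Mul(Add(-10791, 29675), Add(194, 23294)) = Mul(18884, 23488) = 443547392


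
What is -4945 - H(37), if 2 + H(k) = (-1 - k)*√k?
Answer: -4943 + 38*√37 ≈ -4711.9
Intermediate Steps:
H(k) = -2 + √k*(-1 - k) (H(k) = -2 + (-1 - k)*√k = -2 + √k*(-1 - k))
-4945 - H(37) = -4945 - (-2 - √37 - 37^(3/2)) = -4945 - (-2 - √37 - 37*√37) = -4945 - (-2 - 38*√37) = -4945 + (2 + 38*√37) = -4943 + 38*√37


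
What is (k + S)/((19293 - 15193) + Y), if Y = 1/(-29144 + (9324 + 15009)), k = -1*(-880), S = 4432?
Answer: 25556032/19725099 ≈ 1.2956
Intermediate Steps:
k = 880
Y = -1/4811 (Y = 1/(-29144 + 24333) = 1/(-4811) = -1/4811 ≈ -0.00020786)
(k + S)/((19293 - 15193) + Y) = (880 + 4432)/((19293 - 15193) - 1/4811) = 5312/(4100 - 1/4811) = 5312/(19725099/4811) = 5312*(4811/19725099) = 25556032/19725099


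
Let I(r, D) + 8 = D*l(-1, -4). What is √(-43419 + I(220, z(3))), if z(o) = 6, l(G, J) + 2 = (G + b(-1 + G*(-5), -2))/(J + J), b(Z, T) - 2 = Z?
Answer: I*√173771/2 ≈ 208.43*I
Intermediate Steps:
b(Z, T) = 2 + Z
l(G, J) = -2 + (1 - 4*G)/(2*J) (l(G, J) = -2 + (G + (2 + (-1 + G*(-5))))/(J + J) = -2 + (G + (2 + (-1 - 5*G)))/((2*J)) = -2 + (G + (1 - 5*G))*(1/(2*J)) = -2 + (1 - 4*G)*(1/(2*J)) = -2 + (1 - 4*G)/(2*J))
I(r, D) = -8 - 21*D/8 (I(r, D) = -8 + D*((½)*(1 - 4*(-1) - 4*(-4))/(-4)) = -8 + D*((½)*(-¼)*(1 + 4 + 16)) = -8 + D*((½)*(-¼)*21) = -8 + D*(-21/8) = -8 - 21*D/8)
√(-43419 + I(220, z(3))) = √(-43419 + (-8 - 21/8*6)) = √(-43419 + (-8 - 63/4)) = √(-43419 - 95/4) = √(-173771/4) = I*√173771/2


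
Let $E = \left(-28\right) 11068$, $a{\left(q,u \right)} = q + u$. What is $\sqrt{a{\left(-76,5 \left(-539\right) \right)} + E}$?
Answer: $5 i \sqrt{12507} \approx 559.17 i$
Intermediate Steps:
$E = -309904$
$\sqrt{a{\left(-76,5 \left(-539\right) \right)} + E} = \sqrt{\left(-76 + 5 \left(-539\right)\right) - 309904} = \sqrt{\left(-76 - 2695\right) - 309904} = \sqrt{-2771 - 309904} = \sqrt{-312675} = 5 i \sqrt{12507}$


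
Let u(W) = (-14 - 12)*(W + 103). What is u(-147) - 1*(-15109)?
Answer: 16253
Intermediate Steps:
u(W) = -2678 - 26*W (u(W) = -26*(103 + W) = -2678 - 26*W)
u(-147) - 1*(-15109) = (-2678 - 26*(-147)) - 1*(-15109) = (-2678 + 3822) + 15109 = 1144 + 15109 = 16253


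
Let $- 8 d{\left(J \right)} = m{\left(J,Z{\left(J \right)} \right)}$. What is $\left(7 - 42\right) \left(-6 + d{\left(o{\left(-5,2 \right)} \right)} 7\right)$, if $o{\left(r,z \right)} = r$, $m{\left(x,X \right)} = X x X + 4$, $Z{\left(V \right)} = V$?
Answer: $- \frac{27965}{8} \approx -3495.6$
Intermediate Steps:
$m{\left(x,X \right)} = 4 + x X^{2}$ ($m{\left(x,X \right)} = x X^{2} + 4 = 4 + x X^{2}$)
$d{\left(J \right)} = - \frac{1}{2} - \frac{J^{3}}{8}$ ($d{\left(J \right)} = - \frac{4 + J J^{2}}{8} = - \frac{4 + J^{3}}{8} = - \frac{1}{2} - \frac{J^{3}}{8}$)
$\left(7 - 42\right) \left(-6 + d{\left(o{\left(-5,2 \right)} \right)} 7\right) = \left(7 - 42\right) \left(-6 + \left(- \frac{1}{2} - \frac{\left(-5\right)^{3}}{8}\right) 7\right) = \left(7 - 42\right) \left(-6 + \left(- \frac{1}{2} - - \frac{125}{8}\right) 7\right) = - 35 \left(-6 + \left(- \frac{1}{2} + \frac{125}{8}\right) 7\right) = - 35 \left(-6 + \frac{121}{8} \cdot 7\right) = - 35 \left(-6 + \frac{847}{8}\right) = \left(-35\right) \frac{799}{8} = - \frac{27965}{8}$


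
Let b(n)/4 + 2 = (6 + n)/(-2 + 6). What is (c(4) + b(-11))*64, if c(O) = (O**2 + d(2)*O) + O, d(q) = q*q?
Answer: 1472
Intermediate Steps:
d(q) = q**2
b(n) = -2 + n (b(n) = -8 + 4*((6 + n)/(-2 + 6)) = -8 + 4*((6 + n)/4) = -8 + 4*((6 + n)*(1/4)) = -8 + 4*(3/2 + n/4) = -8 + (6 + n) = -2 + n)
c(O) = O**2 + 5*O (c(O) = (O**2 + 2**2*O) + O = (O**2 + 4*O) + O = O**2 + 5*O)
(c(4) + b(-11))*64 = (4*(5 + 4) + (-2 - 11))*64 = (4*9 - 13)*64 = (36 - 13)*64 = 23*64 = 1472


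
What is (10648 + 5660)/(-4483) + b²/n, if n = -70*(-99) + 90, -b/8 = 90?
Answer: 4091676/58279 ≈ 70.208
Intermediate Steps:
b = -720 (b = -8*90 = -720)
n = 7020 (n = 6930 + 90 = 7020)
(10648 + 5660)/(-4483) + b²/n = (10648 + 5660)/(-4483) + (-720)²/7020 = 16308*(-1/4483) + 518400*(1/7020) = -16308/4483 + 960/13 = 4091676/58279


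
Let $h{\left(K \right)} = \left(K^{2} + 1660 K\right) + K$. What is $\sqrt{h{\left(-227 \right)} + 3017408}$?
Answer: $\sqrt{2691890} \approx 1640.7$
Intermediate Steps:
$h{\left(K \right)} = K^{2} + 1661 K$
$\sqrt{h{\left(-227 \right)} + 3017408} = \sqrt{- 227 \left(1661 - 227\right) + 3017408} = \sqrt{\left(-227\right) 1434 + 3017408} = \sqrt{-325518 + 3017408} = \sqrt{2691890}$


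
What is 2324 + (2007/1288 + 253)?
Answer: 3321183/1288 ≈ 2578.6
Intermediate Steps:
2324 + (2007/1288 + 253) = 2324 + 327871/1288 = 3321183/1288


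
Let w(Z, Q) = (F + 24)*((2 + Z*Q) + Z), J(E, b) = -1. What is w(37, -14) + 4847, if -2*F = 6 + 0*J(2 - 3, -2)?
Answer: -5212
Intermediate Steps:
F = -3 (F = -(6 + 0*(-1))/2 = -(6 + 0)/2 = -½*6 = -3)
w(Z, Q) = 42 + 21*Z + 21*Q*Z (w(Z, Q) = (-3 + 24)*((2 + Z*Q) + Z) = 21*((2 + Q*Z) + Z) = 21*(2 + Z + Q*Z) = 42 + 21*Z + 21*Q*Z)
w(37, -14) + 4847 = (42 + 21*37 + 21*(-14)*37) + 4847 = (42 + 777 - 10878) + 4847 = -10059 + 4847 = -5212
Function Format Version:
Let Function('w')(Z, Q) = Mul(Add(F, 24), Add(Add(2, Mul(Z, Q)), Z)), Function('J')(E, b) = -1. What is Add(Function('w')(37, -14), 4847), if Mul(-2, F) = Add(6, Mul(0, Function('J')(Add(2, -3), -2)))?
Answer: -5212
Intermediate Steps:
F = -3 (F = Mul(Rational(-1, 2), Add(6, Mul(0, -1))) = Mul(Rational(-1, 2), Add(6, 0)) = Mul(Rational(-1, 2), 6) = -3)
Function('w')(Z, Q) = Add(42, Mul(21, Z), Mul(21, Q, Z)) (Function('w')(Z, Q) = Mul(Add(-3, 24), Add(Add(2, Mul(Z, Q)), Z)) = Mul(21, Add(Add(2, Mul(Q, Z)), Z)) = Mul(21, Add(2, Z, Mul(Q, Z))) = Add(42, Mul(21, Z), Mul(21, Q, Z)))
Add(Function('w')(37, -14), 4847) = Add(Add(42, Mul(21, 37), Mul(21, -14, 37)), 4847) = Add(Add(42, 777, -10878), 4847) = Add(-10059, 4847) = -5212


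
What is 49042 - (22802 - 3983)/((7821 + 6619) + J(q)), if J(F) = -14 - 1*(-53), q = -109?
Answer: 710060299/14479 ≈ 49041.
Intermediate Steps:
J(F) = 39 (J(F) = -14 + 53 = 39)
49042 - (22802 - 3983)/((7821 + 6619) + J(q)) = 49042 - (22802 - 3983)/((7821 + 6619) + 39) = 49042 - 18819/(14440 + 39) = 49042 - 18819/14479 = 710060299/14479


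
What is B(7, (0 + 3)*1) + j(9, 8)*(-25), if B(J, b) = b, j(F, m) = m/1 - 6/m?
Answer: -713/4 ≈ -178.25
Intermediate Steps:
j(F, m) = m - 6/m (j(F, m) = m*1 - 6/m = m - 6/m)
B(7, (0 + 3)*1) + j(9, 8)*(-25) = (0 + 3)*1 + (8 - 6/8)*(-25) = 3*1 + (8 - 6*⅛)*(-25) = 3 + (8 - ¾)*(-25) = 3 + (29/4)*(-25) = 3 - 725/4 = -713/4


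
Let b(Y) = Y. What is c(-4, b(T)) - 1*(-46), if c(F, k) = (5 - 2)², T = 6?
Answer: 55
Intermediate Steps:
c(F, k) = 9 (c(F, k) = 3² = 9)
c(-4, b(T)) - 1*(-46) = 9 - 1*(-46) = 9 + 46 = 55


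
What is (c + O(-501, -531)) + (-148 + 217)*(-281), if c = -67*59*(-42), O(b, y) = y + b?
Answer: 145605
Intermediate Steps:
O(b, y) = b + y
c = 166026 (c = -3953*(-42) = 166026)
(c + O(-501, -531)) + (-148 + 217)*(-281) = (166026 + (-501 - 531)) + (-148 + 217)*(-281) = (166026 - 1032) + 69*(-281) = 164994 - 19389 = 145605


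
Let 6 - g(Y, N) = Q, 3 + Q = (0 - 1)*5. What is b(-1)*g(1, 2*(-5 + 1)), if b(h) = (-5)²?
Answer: 350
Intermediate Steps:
Q = -8 (Q = -3 + (0 - 1)*5 = -3 - 1*5 = -3 - 5 = -8)
g(Y, N) = 14 (g(Y, N) = 6 - 1*(-8) = 6 + 8 = 14)
b(h) = 25
b(-1)*g(1, 2*(-5 + 1)) = 25*14 = 350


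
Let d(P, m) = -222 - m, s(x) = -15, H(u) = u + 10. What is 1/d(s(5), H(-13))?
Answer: -1/219 ≈ -0.0045662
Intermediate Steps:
H(u) = 10 + u
1/d(s(5), H(-13)) = 1/(-222 - (10 - 13)) = 1/(-222 - 1*(-3)) = 1/(-222 + 3) = 1/(-219) = -1/219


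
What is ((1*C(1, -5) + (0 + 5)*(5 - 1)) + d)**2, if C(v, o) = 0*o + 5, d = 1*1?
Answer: 676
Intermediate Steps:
d = 1
C(v, o) = 5 (C(v, o) = 0 + 5 = 5)
((1*C(1, -5) + (0 + 5)*(5 - 1)) + d)**2 = ((1*5 + (0 + 5)*(5 - 1)) + 1)**2 = ((5 + 5*4) + 1)**2 = ((5 + 20) + 1)**2 = (25 + 1)**2 = 26**2 = 676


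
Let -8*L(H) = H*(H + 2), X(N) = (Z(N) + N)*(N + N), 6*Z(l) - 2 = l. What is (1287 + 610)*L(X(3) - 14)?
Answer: -187803/8 ≈ -23475.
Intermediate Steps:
Z(l) = 1/3 + l/6
X(N) = 2*N*(1/3 + 7*N/6) (X(N) = ((1/3 + N/6) + N)*(N + N) = (1/3 + 7*N/6)*(2*N) = 2*N*(1/3 + 7*N/6))
L(H) = -H*(2 + H)/8 (L(H) = -H*(H + 2)/8 = -H*(2 + H)/8)
(1287 + 610)*L(X(3) - 14) = (1287 + 610)*(-((1/3)*3*(2 + 7*3) - 14)*(2 + ((1/3)*3*(2 + 7*3) - 14))/8) = 1897*(-((1/3)*3*(2 + 21) - 14)*(2 + ((1/3)*3*(2 + 21) - 14))/8) = 1897*(-((1/3)*3*23 - 14)*(2 + ((1/3)*3*23 - 14))/8) = 1897*(-(23 - 14)*(2 + (23 - 14))/8) = 1897*(-1/8*9*(2 + 9)) = 1897*(-1/8*9*11) = 1897*(-99/8) = -187803/8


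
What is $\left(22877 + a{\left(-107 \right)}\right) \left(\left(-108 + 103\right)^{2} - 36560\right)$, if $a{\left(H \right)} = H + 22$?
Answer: $-832705720$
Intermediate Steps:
$a{\left(H \right)} = 22 + H$
$\left(22877 + a{\left(-107 \right)}\right) \left(\left(-108 + 103\right)^{2} - 36560\right) = \left(22877 + \left(22 - 107\right)\right) \left(\left(-108 + 103\right)^{2} - 36560\right) = \left(22877 - 85\right) \left(\left(-5\right)^{2} - 36560\right) = 22792 \left(25 - 36560\right) = 22792 \left(-36535\right) = -832705720$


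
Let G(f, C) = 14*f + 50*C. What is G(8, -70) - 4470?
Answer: -7858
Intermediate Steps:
G(8, -70) - 4470 = (14*8 + 50*(-70)) - 4470 = (112 - 3500) - 4470 = -3388 - 4470 = -7858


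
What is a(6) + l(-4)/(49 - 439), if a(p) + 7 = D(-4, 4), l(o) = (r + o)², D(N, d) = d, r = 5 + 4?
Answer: -239/78 ≈ -3.0641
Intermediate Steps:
r = 9
l(o) = (9 + o)²
a(p) = -3 (a(p) = -7 + 4 = -3)
a(6) + l(-4)/(49 - 439) = -3 + (9 - 4)²/(49 - 439) = -3 + 5²/(-390) = -3 - 1/390*25 = -3 - 5/78 = -239/78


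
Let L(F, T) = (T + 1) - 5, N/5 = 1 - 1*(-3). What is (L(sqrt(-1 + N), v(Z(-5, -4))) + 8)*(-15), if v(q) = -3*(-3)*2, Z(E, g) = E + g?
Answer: -330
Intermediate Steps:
N = 20 (N = 5*(1 - 1*(-3)) = 5*(1 + 3) = 5*4 = 20)
v(q) = 18 (v(q) = 9*2 = 18)
L(F, T) = -4 + T (L(F, T) = (1 + T) - 5 = -4 + T)
(L(sqrt(-1 + N), v(Z(-5, -4))) + 8)*(-15) = ((-4 + 18) + 8)*(-15) = (14 + 8)*(-15) = 22*(-15) = -330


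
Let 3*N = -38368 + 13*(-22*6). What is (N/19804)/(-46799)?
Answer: 10021/695105547 ≈ 1.4417e-5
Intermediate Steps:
N = -40084/3 (N = (-38368 + 13*(-22*6))/3 = (-38368 + 13*(-132))/3 = (-38368 - 1716)/3 = (1/3)*(-40084) = -40084/3 ≈ -13361.)
(N/19804)/(-46799) = -40084/3/19804/(-46799) = -40084/3*1/19804*(-1/46799) = -10021/14853*(-1/46799) = 10021/695105547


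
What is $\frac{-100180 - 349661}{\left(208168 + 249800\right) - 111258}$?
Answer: $- \frac{21421}{16510} \approx -1.2975$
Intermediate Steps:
$\frac{-100180 - 349661}{\left(208168 + 249800\right) - 111258} = - \frac{449841}{457968 - 111258} = - \frac{449841}{346710} = \left(-449841\right) \frac{1}{346710} = - \frac{21421}{16510}$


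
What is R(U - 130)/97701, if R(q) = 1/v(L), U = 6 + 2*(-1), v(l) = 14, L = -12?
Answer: 1/1367814 ≈ 7.3109e-7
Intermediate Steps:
U = 4 (U = 6 - 2 = 4)
R(q) = 1/14
R(U - 130)/97701 = (1/14)/97701 = (1/14)*(1/97701) = 1/1367814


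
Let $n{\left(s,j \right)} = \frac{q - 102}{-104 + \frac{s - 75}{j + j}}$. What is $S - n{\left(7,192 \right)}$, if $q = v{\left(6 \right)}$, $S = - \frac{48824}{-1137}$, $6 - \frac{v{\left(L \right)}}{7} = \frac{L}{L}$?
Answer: $\frac{480975640}{11371137} \approx 42.298$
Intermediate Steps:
$v{\left(L \right)} = 35$ ($v{\left(L \right)} = 42 - 7 \frac{L}{L} = 42 - 7 = 35$)
$S = \frac{48824}{1137}$ ($S = \left(-48824\right) \left(- \frac{1}{1137}\right) = \frac{48824}{1137} \approx 42.941$)
$q = 35$
$n{\left(s,j \right)} = - \frac{67}{-104 + \frac{-75 + s}{2 j}}$ ($n{\left(s,j \right)} = \frac{35 - 102}{-104 + \frac{s - 75}{j + j}} = - \frac{67}{-104 + \frac{-75 + s}{2 j}}$)
$S - n{\left(7,192 \right)} = \frac{48824}{1137} - 134 \cdot 192 \frac{1}{75 - 7 + 208 \cdot 192} = \frac{48824}{1137} - 134 \cdot 192 \frac{1}{75 - 7 + 39936} = \frac{48824}{1137} - 134 \cdot 192 \cdot \frac{1}{40004} = \frac{48824}{1137} - \frac{6432}{10001} = \frac{480975640}{11371137}$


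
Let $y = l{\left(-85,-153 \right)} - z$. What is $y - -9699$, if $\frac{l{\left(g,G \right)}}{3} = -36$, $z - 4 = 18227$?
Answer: $-8640$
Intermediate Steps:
$z = 18231$ ($z = 4 + 18227 = 18231$)
$l{\left(g,G \right)} = -108$ ($l{\left(g,G \right)} = 3 \left(-36\right) = -108$)
$y = -18339$ ($y = -108 - 18231 = -18339$)
$y - -9699 = -18339 - -9699 = -18339 + 9699 = -8640$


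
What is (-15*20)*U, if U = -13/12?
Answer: 325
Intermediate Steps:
U = -13/12 (U = -13*1/12 = -13/12 ≈ -1.0833)
(-15*20)*U = -15*20*(-13/12) = -300*(-13/12) = 325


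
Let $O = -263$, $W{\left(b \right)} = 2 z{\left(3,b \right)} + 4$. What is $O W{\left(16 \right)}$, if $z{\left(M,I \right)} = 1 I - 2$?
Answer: $-8416$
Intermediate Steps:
$z{\left(M,I \right)} = -2 + I$ ($z{\left(M,I \right)} = I - 2 = -2 + I$)
$W{\left(b \right)} = 2 b$ ($W{\left(b \right)} = 2 \left(-2 + b\right) + 4 = \left(-4 + 2 b\right) + 4 = 2 b$)
$O W{\left(16 \right)} = - 263 \cdot 2 \cdot 16 = \left(-263\right) 32 = -8416$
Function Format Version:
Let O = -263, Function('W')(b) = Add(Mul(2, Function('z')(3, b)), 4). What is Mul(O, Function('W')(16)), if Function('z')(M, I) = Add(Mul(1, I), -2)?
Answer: -8416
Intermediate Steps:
Function('z')(M, I) = Add(-2, I) (Function('z')(M, I) = Add(I, -2) = Add(-2, I))
Function('W')(b) = Mul(2, b) (Function('W')(b) = Add(Mul(2, Add(-2, b)), 4) = Add(Add(-4, Mul(2, b)), 4) = Mul(2, b))
Mul(O, Function('W')(16)) = Mul(-263, Mul(2, 16)) = Mul(-263, 32) = -8416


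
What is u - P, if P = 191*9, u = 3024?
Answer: 1305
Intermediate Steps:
P = 1719
u - P = 3024 - 1*1719 = 3024 - 1719 = 1305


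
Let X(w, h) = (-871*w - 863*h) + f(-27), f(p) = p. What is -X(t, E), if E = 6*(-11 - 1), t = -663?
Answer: -639582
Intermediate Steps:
E = -72 (E = 6*(-12) = -72)
X(w, h) = -27 - 871*w - 863*h (X(w, h) = (-871*w - 863*h) - 27 = -27 - 871*w - 863*h)
-X(t, E) = -(-27 - 871*(-663) - 863*(-72)) = -(-27 + 577473 + 62136) = -1*639582 = -639582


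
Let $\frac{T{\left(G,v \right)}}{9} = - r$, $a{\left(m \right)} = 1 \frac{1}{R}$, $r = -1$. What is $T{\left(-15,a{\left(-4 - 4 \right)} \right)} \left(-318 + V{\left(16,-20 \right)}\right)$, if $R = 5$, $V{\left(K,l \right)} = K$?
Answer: $-2718$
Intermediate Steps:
$a{\left(m \right)} = \frac{1}{5}$ ($a{\left(m \right)} = 1 \cdot \frac{1}{5} = \frac{1}{5}$)
$T{\left(G,v \right)} = 9$ ($T{\left(G,v \right)} = 9 \left(\left(-1\right) \left(-1\right)\right) = 9 \cdot 1 = 9$)
$T{\left(-15,a{\left(-4 - 4 \right)} \right)} \left(-318 + V{\left(16,-20 \right)}\right) = 9 \left(-318 + 16\right) = 9 \left(-302\right) = -2718$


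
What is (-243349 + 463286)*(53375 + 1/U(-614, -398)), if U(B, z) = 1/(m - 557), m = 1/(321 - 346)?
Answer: 290415591713/25 ≈ 1.1617e+10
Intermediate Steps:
m = -1/25 (m = 1/(-25) = -1/25 ≈ -0.040000)
U(B, z) = -25/13926 (U(B, z) = 1/(-1/25 - 557) = 1/(-13926/25) = -25/13926)
(-243349 + 463286)*(53375 + 1/U(-614, -398)) = (-243349 + 463286)*(53375 + 1/(-25/13926)) = 219937*(53375 - 13926/25) = 219937*(1320449/25) = 290415591713/25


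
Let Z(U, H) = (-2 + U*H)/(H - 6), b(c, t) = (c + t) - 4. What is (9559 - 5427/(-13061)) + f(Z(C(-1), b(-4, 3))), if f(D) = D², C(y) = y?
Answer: 15107636195/1580381 ≈ 9559.5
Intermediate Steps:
b(c, t) = -4 + c + t
Z(U, H) = (-2 + H*U)/(-6 + H)
(9559 - 5427/(-13061)) + f(Z(C(-1), b(-4, 3))) = (9559 - 5427/(-13061)) + ((-2 + (-4 - 4 + 3)*(-1))/(-6 + (-4 - 4 + 3)))² = (9559 - 5427*(-1/13061)) + ((-2 - 5*(-1))/(-6 - 5))² = (9559 + 5427/13061) + ((-2 + 5)/(-11))² = 124855526/13061 + (-1/11*3)² = 124855526/13061 + (-3/11)² = 124855526/13061 + 9/121 = 15107636195/1580381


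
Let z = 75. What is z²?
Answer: 5625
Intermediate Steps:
z² = 75² = 5625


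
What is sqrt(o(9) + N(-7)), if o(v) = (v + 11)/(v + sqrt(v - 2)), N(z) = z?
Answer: sqrt(-43 - 7*sqrt(7))/sqrt(9 + sqrt(7)) ≈ 2.2984*I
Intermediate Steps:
o(v) = (11 + v)/(v + sqrt(-2 + v))
sqrt(o(9) + N(-7)) = sqrt((11 + 9)/(9 + sqrt(-2 + 9)) - 7) = sqrt(20/(9 + sqrt(7)) - 7) = sqrt(-7 + 20/(9 + sqrt(7)))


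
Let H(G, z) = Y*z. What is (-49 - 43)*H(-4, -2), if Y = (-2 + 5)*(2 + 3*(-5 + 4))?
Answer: -552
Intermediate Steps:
Y = -3 (Y = 3*(2 + 3*(-1)) = 3*(2 - 3) = 3*(-1) = -3)
H(G, z) = -3*z
(-49 - 43)*H(-4, -2) = (-49 - 43)*(-3*(-2)) = -92*6 = -552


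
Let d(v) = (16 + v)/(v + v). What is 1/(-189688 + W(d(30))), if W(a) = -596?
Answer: -1/190284 ≈ -5.2553e-6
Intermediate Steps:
d(v) = (16 + v)/(2*v) (d(v) = (16 + v)/((2*v)) = (16 + v)*(1/(2*v)) = (16 + v)/(2*v))
1/(-189688 + W(d(30))) = 1/(-189688 - 596) = 1/(-190284) = -1/190284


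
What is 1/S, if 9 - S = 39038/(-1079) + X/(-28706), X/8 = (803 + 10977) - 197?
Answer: 15486887/749686625 ≈ 0.020658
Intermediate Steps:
X = 92664 (X = 8*((803 + 10977) - 197) = 8*(11780 - 197) = 8*11583 = 92664)
S = 749686625/15486887 (S = 9 - (39038/(-1079) + 92664/(-28706)) = 9 - (39038*(-1/1079) + 92664*(-1/28706)) = 9 - (-39038/1079 - 46332/14353) = 9 - 1*(-610304642/15486887) = 9 + 610304642/15486887 = 749686625/15486887 ≈ 48.408)
1/S = 1/(749686625/15486887) = 15486887/749686625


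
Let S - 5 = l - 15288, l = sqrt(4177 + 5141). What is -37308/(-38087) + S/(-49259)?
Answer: 1593047/1235107 - sqrt(9318)/49259 ≈ 1.2878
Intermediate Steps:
l = sqrt(9318) ≈ 96.530
S = -15283 + sqrt(9318) (S = 5 + (sqrt(9318) - 15288) = 5 + (-15288 + sqrt(9318)) = -15283 + sqrt(9318) ≈ -15186.)
-37308/(-38087) + S/(-49259) = -37308/(-38087) + (-15283 + sqrt(9318))/(-49259) = -37308*(-1/38087) + (-15283 + sqrt(9318))*(-1/49259) = 37308/38087 + (493/1589 - sqrt(9318)/49259) = 1593047/1235107 - sqrt(9318)/49259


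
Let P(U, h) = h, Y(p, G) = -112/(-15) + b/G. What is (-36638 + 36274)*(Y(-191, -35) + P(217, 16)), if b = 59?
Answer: -118924/15 ≈ -7928.3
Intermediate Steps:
Y(p, G) = 112/15 + 59/G (Y(p, G) = -112/(-15) + 59/G = -112*(-1/15) + 59/G = 112/15 + 59/G)
(-36638 + 36274)*(Y(-191, -35) + P(217, 16)) = (-36638 + 36274)*((112/15 + 59/(-35)) + 16) = -364*((112/15 + 59*(-1/35)) + 16) = -364*((112/15 - 59/35) + 16) = -364*(607/105 + 16) = -364*2287/105 = -118924/15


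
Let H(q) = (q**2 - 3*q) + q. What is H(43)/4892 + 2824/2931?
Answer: 18982361/14338452 ≈ 1.3239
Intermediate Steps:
H(q) = q**2 - 2*q
H(43)/4892 + 2824/2931 = (43*(-2 + 43))/4892 + 2824/2931 = (43*41)*(1/4892) + 2824*(1/2931) = 1763*(1/4892) + 2824/2931 = 1763/4892 + 2824/2931 = 18982361/14338452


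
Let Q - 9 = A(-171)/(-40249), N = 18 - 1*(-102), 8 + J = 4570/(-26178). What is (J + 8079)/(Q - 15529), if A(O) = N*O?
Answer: -2125932739733/4087982396220 ≈ -0.52004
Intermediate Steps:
J = -106997/13089 (J = -8 + 4570/(-26178) = -8 + 4570*(-1/26178) = -8 - 2285/13089 = -106997/13089 ≈ -8.1746)
N = 120 (N = 18 + 102 = 120)
A(O) = 120*O
Q = 382761/40249 (Q = 9 + (120*(-171))/(-40249) = 9 - 20520*(-1/40249) = 9 + 20520/40249 = 382761/40249 ≈ 9.5098)
(J + 8079)/(Q - 15529) = (-106997/13089 + 8079)/(382761/40249 - 15529) = 105639034/(13089*(-624643960/40249)) = (105639034/13089)*(-40249/624643960) = -2125932739733/4087982396220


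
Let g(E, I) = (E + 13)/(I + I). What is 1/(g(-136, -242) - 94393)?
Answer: -484/45686089 ≈ -1.0594e-5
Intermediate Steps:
g(E, I) = (13 + E)/(2*I) (g(E, I) = (13 + E)/((2*I)) = (13 + E)*(1/(2*I)) = (13 + E)/(2*I))
1/(g(-136, -242) - 94393) = 1/((½)*(13 - 136)/(-242) - 94393) = 1/((½)*(-1/242)*(-123) - 94393) = 1/(123/484 - 94393) = 1/(-45686089/484) = -484/45686089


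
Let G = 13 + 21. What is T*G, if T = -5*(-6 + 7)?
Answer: -170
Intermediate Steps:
T = -5 (T = -5*1 = -5)
G = 34
T*G = -5*34 = -170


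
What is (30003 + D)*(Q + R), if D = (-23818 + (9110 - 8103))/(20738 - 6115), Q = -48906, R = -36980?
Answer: -37679137927388/14623 ≈ -2.5767e+9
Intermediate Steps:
D = -22811/14623 (D = (-23818 + 1007)/14623 = -22811*1/14623 = -22811/14623 ≈ -1.5599)
(30003 + D)*(Q + R) = (30003 - 22811/14623)*(-48906 - 36980) = (438711058/14623)*(-85886) = -37679137927388/14623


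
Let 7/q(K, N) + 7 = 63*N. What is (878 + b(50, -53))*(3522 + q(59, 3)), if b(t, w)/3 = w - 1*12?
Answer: 62544359/26 ≈ 2.4056e+6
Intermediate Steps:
q(K, N) = 7/(-7 + 63*N)
b(t, w) = -36 + 3*w (b(t, w) = 3*(w - 1*12) = 3*(w - 12) = 3*(-12 + w) = -36 + 3*w)
(878 + b(50, -53))*(3522 + q(59, 3)) = (878 + (-36 + 3*(-53)))*(3522 + 1/(-1 + 9*3)) = (878 + (-36 - 159))*(3522 + 1/(-1 + 27)) = (878 - 195)*(3522 + 1/26) = 683*(3522 + 1/26) = 683*(91573/26) = 62544359/26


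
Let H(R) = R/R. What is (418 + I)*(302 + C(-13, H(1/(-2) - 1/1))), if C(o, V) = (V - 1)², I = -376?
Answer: 12684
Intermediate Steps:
H(R) = 1
C(o, V) = (-1 + V)²
(418 + I)*(302 + C(-13, H(1/(-2) - 1/1))) = (418 - 376)*(302 + (-1 + 1)²) = 42*(302 + 0²) = 42*(302 + 0) = 42*302 = 12684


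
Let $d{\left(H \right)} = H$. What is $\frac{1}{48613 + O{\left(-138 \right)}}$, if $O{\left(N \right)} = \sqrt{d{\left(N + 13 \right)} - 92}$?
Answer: $\frac{48613}{2363223986} - \frac{i \sqrt{217}}{2363223986} \approx 2.0571 \cdot 10^{-5} - 6.2334 \cdot 10^{-9} i$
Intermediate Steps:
$O{\left(N \right)} = \sqrt{-79 + N}$ ($O{\left(N \right)} = \sqrt{\left(N + 13\right) - 92} = \sqrt{\left(13 + N\right) - 92} = \sqrt{-79 + N}$)
$\frac{1}{48613 + O{\left(-138 \right)}} = \frac{1}{48613 + \sqrt{-79 - 138}} = \frac{1}{48613 + \sqrt{-217}} = \frac{1}{48613 + i \sqrt{217}}$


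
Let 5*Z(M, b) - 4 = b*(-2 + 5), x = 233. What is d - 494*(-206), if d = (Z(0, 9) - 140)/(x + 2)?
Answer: 119572031/1175 ≈ 1.0176e+5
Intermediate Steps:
Z(M, b) = 4/5 + 3*b/5 (Z(M, b) = 4/5 + (b*(-2 + 5))/5 = 4/5 + (b*3)/5 = 4/5 + (3*b)/5 = 4/5 + 3*b/5)
d = -669/1175 (d = ((4/5 + (3/5)*9) - 140)/(233 + 2) = ((4/5 + 27/5) - 140)/235 = (31/5 - 140)*(1/235) = -669/5*1/235 = -669/1175 ≈ -0.56936)
d - 494*(-206) = -669/1175 - 494*(-206) = -669/1175 + 101764 = 119572031/1175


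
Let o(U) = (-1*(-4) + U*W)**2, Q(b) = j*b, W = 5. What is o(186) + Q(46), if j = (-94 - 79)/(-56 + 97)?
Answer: 35758638/41 ≈ 8.7216e+5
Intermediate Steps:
j = -173/41 ≈ -4.2195
Q(b) = -173*b/41
o(U) = (4 + 5*U)**2 (o(U) = (-1*(-4) + U*5)**2 = (4 + 5*U)**2)
o(186) + Q(46) = (4 + 5*186)**2 - 173/41*46 = (4 + 930)**2 - 7958/41 = 934**2 - 7958/41 = 872356 - 7958/41 = 35758638/41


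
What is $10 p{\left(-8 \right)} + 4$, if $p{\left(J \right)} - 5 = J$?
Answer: $-26$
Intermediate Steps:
$p{\left(J \right)} = 5 + J$
$10 p{\left(-8 \right)} + 4 = 10 \left(5 - 8\right) + 4 = 10 \left(-3\right) + 4 = -30 + 4 = -26$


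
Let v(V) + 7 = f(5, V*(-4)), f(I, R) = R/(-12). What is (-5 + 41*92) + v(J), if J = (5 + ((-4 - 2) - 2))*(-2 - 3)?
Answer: 3765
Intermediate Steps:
f(I, R) = -R/12 (f(I, R) = R*(-1/12) = -R/12)
J = 15 (J = (5 + (-6 - 2))*(-5) = (5 - 8)*(-5) = -3*(-5) = 15)
v(V) = -7 + V/3 (v(V) = -7 - V*(-4)/12 = -7 - (-1)*V/3 = -7 + V/3)
(-5 + 41*92) + v(J) = (-5 + 41*92) + (-7 + (⅓)*15) = (-5 + 3772) + (-7 + 5) = 3767 - 2 = 3765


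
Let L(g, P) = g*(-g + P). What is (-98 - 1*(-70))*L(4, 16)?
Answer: -1344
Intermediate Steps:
L(g, P) = g*(P - g)
(-98 - 1*(-70))*L(4, 16) = (-98 - 1*(-70))*(4*(16 - 1*4)) = (-98 + 70)*(4*(16 - 4)) = -112*12 = -28*48 = -1344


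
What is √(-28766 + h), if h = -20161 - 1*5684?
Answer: I*√54611 ≈ 233.69*I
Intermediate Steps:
h = -25845 (h = -20161 - 5684 = -25845)
√(-28766 + h) = √(-28766 - 25845) = √(-54611) = I*√54611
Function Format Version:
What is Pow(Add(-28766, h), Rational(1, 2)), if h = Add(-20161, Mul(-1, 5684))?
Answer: Mul(I, Pow(54611, Rational(1, 2))) ≈ Mul(233.69, I)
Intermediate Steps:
h = -25845 (h = Add(-20161, -5684) = -25845)
Pow(Add(-28766, h), Rational(1, 2)) = Pow(Add(-28766, -25845), Rational(1, 2)) = Pow(-54611, Rational(1, 2)) = Mul(I, Pow(54611, Rational(1, 2)))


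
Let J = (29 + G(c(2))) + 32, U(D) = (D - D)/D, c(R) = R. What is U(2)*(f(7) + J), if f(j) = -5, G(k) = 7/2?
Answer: 0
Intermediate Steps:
G(k) = 7/2 (G(k) = 7*(½) = 7/2)
U(D) = 0 (U(D) = 0/D = 0)
J = 129/2 (J = (29 + 7/2) + 32 = 65/2 + 32 = 129/2 ≈ 64.500)
U(2)*(f(7) + J) = 0*(-5 + 129/2) = 0*(119/2) = 0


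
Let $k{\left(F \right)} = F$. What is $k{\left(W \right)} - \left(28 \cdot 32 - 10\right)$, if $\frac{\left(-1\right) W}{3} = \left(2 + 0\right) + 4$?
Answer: $-904$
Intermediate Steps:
$W = -18$ ($W = - 3 \left(\left(2 + 0\right) + 4\right) = - 3 \left(2 + 4\right) = \left(-3\right) 6 = -18$)
$k{\left(W \right)} - \left(28 \cdot 32 - 10\right) = -18 - \left(28 \cdot 32 - 10\right) = -18 - \left(896 - 10\right) = -18 - 886 = -904$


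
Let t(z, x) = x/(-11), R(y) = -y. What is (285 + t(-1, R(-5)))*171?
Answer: 535230/11 ≈ 48657.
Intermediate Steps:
t(z, x) = -x/11 (t(z, x) = x*(-1/11) = -x/11)
(285 + t(-1, R(-5)))*171 = (285 - (-1)*(-5)/11)*171 = (285 - 1/11*5)*171 = (285 - 5/11)*171 = (3130/11)*171 = 535230/11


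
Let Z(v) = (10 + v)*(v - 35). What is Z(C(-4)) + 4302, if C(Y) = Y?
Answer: 4068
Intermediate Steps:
Z(v) = (-35 + v)*(10 + v) (Z(v) = (10 + v)*(-35 + v) = (-35 + v)*(10 + v))
Z(C(-4)) + 4302 = (-350 + (-4)² - 25*(-4)) + 4302 = (-350 + 16 + 100) + 4302 = -234 + 4302 = 4068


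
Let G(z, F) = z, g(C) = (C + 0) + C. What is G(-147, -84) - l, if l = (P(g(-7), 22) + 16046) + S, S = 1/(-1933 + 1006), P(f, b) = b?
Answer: -15031304/927 ≈ -16215.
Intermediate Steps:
g(C) = 2*C (g(C) = C + C = 2*C)
S = -1/927 (S = 1/(-927) = -1/927 ≈ -0.0010787)
l = 14895035/927 (l = (22 + 16046) - 1/927 = 16068 - 1/927 = 14895035/927 ≈ 16068.)
G(-147, -84) - l = -147 - 1*14895035/927 = -147 - 14895035/927 = -15031304/927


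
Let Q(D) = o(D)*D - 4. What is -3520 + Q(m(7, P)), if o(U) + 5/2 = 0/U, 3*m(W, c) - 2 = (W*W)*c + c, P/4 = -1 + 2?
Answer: -11077/3 ≈ -3692.3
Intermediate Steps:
P = 4 (P = 4*(-1 + 2) = 4*1 = 4)
m(W, c) = 2/3 + c/3 + c*W**2/3 (m(W, c) = 2/3 + ((W*W)*c + c)/3 = 2/3 + (W**2*c + c)/3 = 2/3 + (c*W**2 + c)/3 = 2/3 + (c + c*W**2)/3 = 2/3 + (c/3 + c*W**2/3) = 2/3 + c/3 + c*W**2/3)
o(U) = -5/2 (o(U) = -5/2 + 0/U = -5/2 + 0 = -5/2)
Q(D) = -4 - 5*D/2 (Q(D) = -5*D/2 - 4 = -4 - 5*D/2)
-3520 + Q(m(7, P)) = -3520 + (-4 - 5*(2/3 + (1/3)*4 + (1/3)*4*7**2)/2) = -3520 + (-4 - 5*(2/3 + 4/3 + (1/3)*4*49)/2) = -3520 + (-4 - 5*(2/3 + 4/3 + 196/3)/2) = -3520 + (-4 - 5/2*202/3) = -3520 + (-4 - 505/3) = -3520 - 517/3 = -11077/3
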